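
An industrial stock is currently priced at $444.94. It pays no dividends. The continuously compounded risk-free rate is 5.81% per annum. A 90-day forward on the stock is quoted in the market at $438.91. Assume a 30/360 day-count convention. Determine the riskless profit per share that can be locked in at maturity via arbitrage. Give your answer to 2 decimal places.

Fair forward: F* = S·e^(carry·T), with carry = r = 0.0581
F* = 444.94 · e^(0.0581 × 90/360) = 444.94 · e^0.014525 = 444.94 × 1.014631 = $451.4499
Market $438.91 < fair $451.4499: forward underpriced → reverse cash-and-carry (short spot, go long the forward).
At maturity, profit = |F_mkt − F*| = |438.91 − 451.4499| = $12.54 per share

$12.54 per share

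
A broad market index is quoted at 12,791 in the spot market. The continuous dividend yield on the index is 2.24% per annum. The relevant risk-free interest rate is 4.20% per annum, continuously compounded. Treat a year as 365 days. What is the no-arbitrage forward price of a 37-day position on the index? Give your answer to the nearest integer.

F = S·e^((r − q)T) = 12791 · e^((0.0420 − 0.0224) × 37/365)
= 12791 · e^0.001987 = 12791 × 1.001989
F = 12,816

12,816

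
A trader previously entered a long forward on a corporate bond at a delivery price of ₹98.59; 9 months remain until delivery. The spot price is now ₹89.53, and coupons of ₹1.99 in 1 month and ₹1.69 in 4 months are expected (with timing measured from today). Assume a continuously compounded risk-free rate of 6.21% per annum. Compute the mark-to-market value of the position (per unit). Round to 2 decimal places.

-₹8.21

PV(remaining coupons) I = 1.99·e^(−0.0621·1/12) + 1.69·e^(−0.0621·4/12) = 3.6351
Current forward F = (S − I)·e^(rT) = (89.53 − 3.6351)·e^(0.0621·9/12) = 85.8949 × 1.047677 = 89.9901
Value (long) = (F − K)·e^(−rT) = (89.9901 − 98.59) × 0.954493 = -8.2085
Value = -₹8.21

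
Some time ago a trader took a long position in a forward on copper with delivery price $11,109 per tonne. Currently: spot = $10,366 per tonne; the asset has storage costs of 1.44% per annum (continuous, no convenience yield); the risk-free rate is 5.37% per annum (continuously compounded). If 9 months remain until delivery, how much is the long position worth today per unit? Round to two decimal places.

-$191.92 per tonne

Current fair forward for the remaining 9 months: F = S·e^((r + u)·T), (r + u) = 0.0537 + 0.0144 = 0.0681
F = 10366 · e^(0.0681 × 9/12) = 10366 × 1.05240182 = 10909.1973
Value of long forward = (F − K)·e^(−rT) = (10909.1973 − 11109) · e^(−0.0537·9/12)
= -199.8027 × 0.96052526 = -191.92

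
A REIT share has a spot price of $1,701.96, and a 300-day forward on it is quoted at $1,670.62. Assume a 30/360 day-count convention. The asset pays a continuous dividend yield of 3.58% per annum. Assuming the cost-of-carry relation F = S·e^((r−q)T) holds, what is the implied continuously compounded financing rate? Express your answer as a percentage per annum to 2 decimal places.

1.35%

From F = S·e^((r−q)T): (r − q) = ln(F/S)/T
ln(1670.62/1701.96) = ln(0.981586) = -0.018586
(r − q) = -0.018586 / (300/360) = -0.022303
r = ln(F/S)/T + q = -0.022303 + 0.0358 = 0.013497
r = 1.35%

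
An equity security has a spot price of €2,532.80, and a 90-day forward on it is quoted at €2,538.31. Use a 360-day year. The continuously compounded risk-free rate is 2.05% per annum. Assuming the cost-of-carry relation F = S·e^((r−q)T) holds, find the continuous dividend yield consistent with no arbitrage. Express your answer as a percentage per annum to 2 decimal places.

From F = S·e^((r−q)T): (r − q) = ln(F/S)/T
ln(2538.31/2532.80) = ln(1.002175) = 0.002173
(r − q) = 0.002173 / (90/360) = 0.008692
q = r − ln(F/S)/T = 0.0205 − 0.008692 = 0.011808
q = 1.18%

1.18%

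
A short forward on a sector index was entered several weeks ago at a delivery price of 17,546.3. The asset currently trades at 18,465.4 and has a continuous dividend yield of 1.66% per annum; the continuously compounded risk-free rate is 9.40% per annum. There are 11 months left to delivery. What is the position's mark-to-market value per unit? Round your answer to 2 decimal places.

Current fair forward for the remaining 11 months: F = S·e^((r − q)·T), (r − q) = 0.0940 − 0.0166 = 0.0774
F = 18465.4 · e^(0.0774 × 11/12) = 18465.4 × 1.07352755 = 19823.1156
Value of long forward = (F − K)·e^(−rT) = (19823.1156 − 17546.3) · e^(−0.0940·11/12)
= 2276.8156 × 0.91744131 = 2088.84
Short position value = −(long value) = -2088.84

-2088.84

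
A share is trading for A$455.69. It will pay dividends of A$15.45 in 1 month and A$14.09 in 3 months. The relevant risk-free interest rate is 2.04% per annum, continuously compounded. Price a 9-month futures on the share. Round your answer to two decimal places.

PV(dividends) I = 15.45·e^(−0.0204·1/12) + 14.09·e^(−0.0204·3/12)
I = 15.4238 + 14.0183 = 29.4421
F = (S − I)·e^(rT) = (455.69 − 29.4421) · e^(0.0204·9/12)
= 426.2479 · e^0.015300 = 426.2479 × 1.015418 = A$432.82

A$432.82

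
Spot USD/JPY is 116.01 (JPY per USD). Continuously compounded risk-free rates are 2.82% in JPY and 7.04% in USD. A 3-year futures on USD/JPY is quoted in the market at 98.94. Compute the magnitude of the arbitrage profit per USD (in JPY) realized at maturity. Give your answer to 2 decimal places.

3.27 per USD (in JPY)

Fair futures: F* = S·e^(carry·T), with carry = (r_JPY − r_USD) = 0.0282 − 0.0704 = -0.0422
F* = 116.01 · e^(-0.0422 × 3) = 116.01 · e^-0.126600 = 116.01 × 0.881086 = 102.2148
Market 98.94 < fair 102.2148: forward underpriced → reverse cash-and-carry (short spot, go long the forward).
At maturity, profit = |F_mkt − F*| = |98.94 − 102.2148| = 3.27 per USD (in JPY)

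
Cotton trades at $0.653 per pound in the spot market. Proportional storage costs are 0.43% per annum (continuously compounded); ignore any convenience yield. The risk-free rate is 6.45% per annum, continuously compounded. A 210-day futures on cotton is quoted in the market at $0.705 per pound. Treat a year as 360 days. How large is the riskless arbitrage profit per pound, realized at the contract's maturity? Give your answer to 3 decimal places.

Fair futures: F* = S·e^(carry·T), with carry = (r + u) = 0.0645 + 0.0043 = 0.0688
F* = 0.653 · e^(0.0688 × 210/360) = 0.653 · e^0.040133 = 0.653 × 1.040949 = $0.6797
Market $0.705 > fair $0.6797: forward overpriced → cash-and-carry (buy spot, short the forward).
At maturity, profit = |F_mkt − F*| = |0.705 − 0.6797| = $0.025 per pound

$0.025 per pound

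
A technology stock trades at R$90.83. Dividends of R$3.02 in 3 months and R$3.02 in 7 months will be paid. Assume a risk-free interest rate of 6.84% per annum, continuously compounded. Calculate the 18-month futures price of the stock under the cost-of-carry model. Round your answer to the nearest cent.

R$94.14

PV(dividends) I = 3.02·e^(−0.0684·3/12) + 3.02·e^(−0.0684·7/12)
I = 2.9688 + 2.9019 = 5.8707
F = (S − I)·e^(rT) = (90.83 − 5.8707) · e^(0.0684·18/12)
= 84.9593 · e^0.102600 = 84.9593 × 1.108048 = R$94.14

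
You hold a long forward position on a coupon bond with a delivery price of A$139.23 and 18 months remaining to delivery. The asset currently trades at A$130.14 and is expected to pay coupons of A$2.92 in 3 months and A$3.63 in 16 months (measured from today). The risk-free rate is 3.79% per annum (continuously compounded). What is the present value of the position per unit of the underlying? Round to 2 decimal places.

PV(remaining coupons) I = 2.92·e^(−0.0379·3/12) + 3.63·e^(−0.0379·16/12) = 6.3436
Current forward F = (S − I)·e^(rT) = (130.14 − 6.3436)·e^(0.0379·18/12) = 123.7964 × 1.058497 = 131.0381
Value (long) = (F − K)·e^(−rT) = (131.0381 − 139.23) × 0.944736 = -7.7392
Value = -A$7.74

-A$7.74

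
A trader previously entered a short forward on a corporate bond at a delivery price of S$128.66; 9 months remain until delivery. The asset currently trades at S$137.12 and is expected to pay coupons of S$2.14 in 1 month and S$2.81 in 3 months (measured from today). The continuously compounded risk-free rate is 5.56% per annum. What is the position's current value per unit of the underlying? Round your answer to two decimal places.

-S$8.81

PV(remaining coupons) I = 2.14·e^(−0.0556·1/12) + 2.81·e^(−0.0556·3/12) = 4.9013
Current forward F = (S − I)·e^(rT) = (137.12 − 4.9013)·e^(0.0556·9/12) = 132.2187 × 1.042582 = 137.8488
Value (long) = (F − K)·e^(−rT) = (137.8488 − 128.66) × 0.959157 = 8.8135
Short position value = −(long value) = -S$8.81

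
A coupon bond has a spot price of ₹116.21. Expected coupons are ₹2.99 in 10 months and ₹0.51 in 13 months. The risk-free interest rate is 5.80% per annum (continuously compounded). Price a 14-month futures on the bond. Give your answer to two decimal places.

PV(coupons) I = 2.99·e^(−0.0580·10/12) + 0.51·e^(−0.0580·13/12)
I = 2.8489 + 0.4789 = 3.3278
F = (S − I)·e^(rT) = (116.21 − 3.3278) · e^(0.0580·14/12)
= 112.8822 · e^0.067667 = 112.8822 × 1.070009 = ₹120.78

₹120.78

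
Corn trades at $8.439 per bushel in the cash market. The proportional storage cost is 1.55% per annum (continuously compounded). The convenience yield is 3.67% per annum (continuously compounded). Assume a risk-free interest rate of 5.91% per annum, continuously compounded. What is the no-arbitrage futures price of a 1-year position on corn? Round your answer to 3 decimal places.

$8.765 per bushel

Net carry = r + u − y = 0.0591 + 0.0155 − 0.0367 = 0.0379
F = S·e^((r+u−y)T) = 8.439 · e^(0.0379 × 1) = 8.439 · e^0.037900
= 8.439 × 1.038627 = $8.765 per bushel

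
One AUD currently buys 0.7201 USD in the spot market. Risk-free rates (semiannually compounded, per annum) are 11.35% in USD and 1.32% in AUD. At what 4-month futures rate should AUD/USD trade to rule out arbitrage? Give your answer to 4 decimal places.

By covered interest parity, F = S · (1+r_USD/2)^(2T) / (1+r_AUD/2)^(2T)
= 0.7201 × 1.037484 / 1.004395 = 0.7201 × 1.032944
F = 0.7438 USD per AUD

0.7438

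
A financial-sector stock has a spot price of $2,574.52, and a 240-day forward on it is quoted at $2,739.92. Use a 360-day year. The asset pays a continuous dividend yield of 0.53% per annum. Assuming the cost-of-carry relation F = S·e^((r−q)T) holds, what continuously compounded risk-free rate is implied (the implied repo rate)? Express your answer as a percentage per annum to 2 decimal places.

9.87%

From F = S·e^((r−q)T): (r − q) = ln(F/S)/T
ln(2739.92/2574.52) = ln(1.064245) = 0.062266
(r − q) = 0.062266 / (240/360) = 0.093399
r = ln(F/S)/T + q = 0.093399 + 0.0053 = 0.098699
r = 9.87%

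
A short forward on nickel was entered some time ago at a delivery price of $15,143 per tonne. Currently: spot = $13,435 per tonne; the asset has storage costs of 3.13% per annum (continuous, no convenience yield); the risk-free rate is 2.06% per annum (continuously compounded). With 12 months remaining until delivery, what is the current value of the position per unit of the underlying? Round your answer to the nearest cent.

$972.08 per tonne

Current fair forward for the remaining 12 months: F = S·e^((r + u)·T), (r + u) = 0.0206 + 0.0313 = 0.0519
F = 13435 · e^(0.0519 × 12/12) = 13435 × 1.05327041 = 14150.6880
Value of long forward = (F − K)·e^(−rT) = (14150.6880 − 15143) · e^(−0.0206·12/12)
= -992.3120 × 0.97961073 = -972.08
Short position value = −(long value) = $972.08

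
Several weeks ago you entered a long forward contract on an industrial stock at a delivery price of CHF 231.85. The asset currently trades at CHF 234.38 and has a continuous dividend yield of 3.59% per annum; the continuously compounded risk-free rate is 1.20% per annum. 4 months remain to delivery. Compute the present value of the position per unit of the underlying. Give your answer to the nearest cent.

CHF 0.67

Current fair forward for the remaining 4 months: F = S·e^((r − q)·T), (r − q) = 0.0120 − 0.0359 = -0.0239
F = 234.38 · e^(-0.0239 × 4/12) = 234.38 × 0.992065 = 232.5202
Value of long forward = (F − K)·e^(−rT) = (232.5202 − 231.85) · e^(−0.0120·4/12)
= 0.6702 × 0.996008 = 0.67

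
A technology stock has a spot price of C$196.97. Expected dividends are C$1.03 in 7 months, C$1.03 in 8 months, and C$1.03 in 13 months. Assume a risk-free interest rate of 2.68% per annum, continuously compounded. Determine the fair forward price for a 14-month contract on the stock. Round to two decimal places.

C$200.10

PV(dividends) I = 1.03·e^(−0.0268·7/12) + 1.03·e^(−0.0268·8/12) + 1.03·e^(−0.0268·13/12)
I = 1.0140 + 1.0118 + 1.0005 = 3.0263
F = (S − I)·e^(rT) = (196.97 − 3.0263) · e^(0.0268·14/12)
= 193.9437 · e^0.031267 = 193.9437 × 1.031761 = C$200.10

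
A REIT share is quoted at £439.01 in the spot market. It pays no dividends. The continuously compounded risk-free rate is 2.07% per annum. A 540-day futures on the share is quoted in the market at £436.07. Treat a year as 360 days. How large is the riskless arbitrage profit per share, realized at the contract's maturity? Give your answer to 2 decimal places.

Fair futures: F* = S·e^(carry·T), with carry = r = 0.0207
F* = 439.01 · e^(0.0207 × 540/360) = 439.01 · e^0.031050 = 439.01 × 1.031537 = £452.8551
Market £436.07 < fair £452.8551: forward underpriced → reverse cash-and-carry (short spot, go long the forward).
At maturity, profit = |F_mkt − F*| = |436.07 − 452.8551| = £16.79 per share

£16.79 per share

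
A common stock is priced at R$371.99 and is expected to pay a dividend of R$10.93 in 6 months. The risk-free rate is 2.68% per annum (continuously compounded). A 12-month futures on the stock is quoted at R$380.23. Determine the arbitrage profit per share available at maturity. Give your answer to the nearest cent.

PV(dividends) I = 10.93·e^(−0.0268·6/12) = 10.7845
Fair futures F* = (S − I)·e^(rT) = (371.99 − 10.7845)·e^0.026800 = 361.2055 × 1.027162 = 371.0166
Market R$380.23 > fair 371.0166: forward overpriced → cash-and-carry (borrow at r, buy the stock and collect the dividends, short the forward).
Profit at T = |F_mkt − F*| = |380.23 − 371.0166| = R$9.21 per share

R$9.21 per share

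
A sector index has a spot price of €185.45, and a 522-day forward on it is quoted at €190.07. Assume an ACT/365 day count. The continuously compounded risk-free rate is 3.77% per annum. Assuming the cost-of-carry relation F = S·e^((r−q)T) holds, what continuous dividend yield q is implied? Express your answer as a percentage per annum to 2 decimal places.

From F = S·e^((r−q)T): (r − q) = ln(F/S)/T
ln(190.07/185.45) = ln(1.024912) = 0.024607
(r − q) = 0.024607 / (522/365) = 0.017206
q = r − ln(F/S)/T = 0.0377 − 0.017206 = 0.020494
q = 2.05%

2.05%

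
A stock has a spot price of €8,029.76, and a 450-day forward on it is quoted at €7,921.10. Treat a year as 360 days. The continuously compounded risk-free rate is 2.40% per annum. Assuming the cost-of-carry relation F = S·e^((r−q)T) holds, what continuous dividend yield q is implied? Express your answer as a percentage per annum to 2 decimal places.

From F = S·e^((r−q)T): (r − q) = ln(F/S)/T
ln(7921.10/8029.76) = ln(0.986468) = -0.013624
(r − q) = -0.013624 / (450/360) = -0.010899
q = r − ln(F/S)/T = 0.0240 + 0.010899 = 0.034899
q = 3.49%

3.49%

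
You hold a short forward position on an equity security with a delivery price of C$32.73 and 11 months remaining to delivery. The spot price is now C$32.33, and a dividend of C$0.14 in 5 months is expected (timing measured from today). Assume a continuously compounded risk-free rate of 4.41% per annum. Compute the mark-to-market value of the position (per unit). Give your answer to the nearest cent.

-C$0.76

PV(remaining dividends) I = 0.14·e^(−0.0441·5/12) = 0.1375
Current forward F = (S − I)·e^(rT) = (32.33 − 0.1375)·e^(0.0441·11/12) = 32.1925 × 1.041253 = 33.5205
Value (long) = (F − K)·e^(−rT) = (33.5205 − 32.73) × 0.960381 = 0.7592
Short position value = −(long value) = -C$0.76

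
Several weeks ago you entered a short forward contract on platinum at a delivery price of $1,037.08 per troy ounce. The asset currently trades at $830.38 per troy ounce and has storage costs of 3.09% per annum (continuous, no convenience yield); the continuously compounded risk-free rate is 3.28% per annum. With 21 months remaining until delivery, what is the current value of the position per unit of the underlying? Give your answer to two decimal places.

Current fair forward for the remaining 21 months: F = S·e^((r + u)·T), (r + u) = 0.0328 + 0.0309 = 0.0637
F = 830.38 · e^(0.0637 × 21/12) = 830.38 × 1.117926 = 928.3034
Value of long forward = (F − K)·e^(−rT) = (928.3034 − 1037.08) · e^(−0.0328·21/12)
= -108.7766 × 0.944216 = -102.71
Short position value = −(long value) = $102.71

$102.71 per troy ounce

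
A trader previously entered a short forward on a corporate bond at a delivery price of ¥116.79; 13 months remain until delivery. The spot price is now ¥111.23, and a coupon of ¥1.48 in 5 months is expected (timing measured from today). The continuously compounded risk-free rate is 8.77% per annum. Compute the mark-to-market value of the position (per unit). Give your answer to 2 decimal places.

PV(remaining coupons) I = 1.48·e^(−0.0877·5/12) = 1.4269
Current forward F = (S − I)·e^(rT) = (111.23 − 1.4269)·e^(0.0877·13/12) = 109.8031 × 1.099668 = 120.7470
Value (long) = (F − K)·e^(−rT) = (120.7470 − 116.79) × 0.909365 = 3.5984
Short position value = −(long value) = -¥3.60

-¥3.60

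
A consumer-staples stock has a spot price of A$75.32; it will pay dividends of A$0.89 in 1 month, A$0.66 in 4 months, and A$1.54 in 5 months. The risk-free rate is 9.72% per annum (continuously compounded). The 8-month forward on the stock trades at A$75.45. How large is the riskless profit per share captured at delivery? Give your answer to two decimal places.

A$1.71 per share

PV(dividends) I = 0.89·e^(−0.0972·1/12) + 0.66·e^(−0.0972·4/12) + 1.54·e^(−0.0972·5/12) = 3.0007
Fair forward F* = (S − I)·e^(rT) = (75.32 − 3.0007)·e^0.064800 = 72.3193 × 1.066946 = 77.1608
Market A$75.45 < fair 77.1608: forward underpriced → reverse cash-and-carry (short the stock, invest proceeds at r, pay the dividends, go long the forward).
Profit at T = |F_mkt − F*| = |75.45 − 77.1608| = A$1.71 per share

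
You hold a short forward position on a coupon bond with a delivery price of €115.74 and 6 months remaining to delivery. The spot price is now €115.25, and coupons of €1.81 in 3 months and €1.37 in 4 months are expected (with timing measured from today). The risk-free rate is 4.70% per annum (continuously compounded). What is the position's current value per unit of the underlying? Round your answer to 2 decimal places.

PV(remaining coupons) I = 1.81·e^(−0.0470·3/12) + 1.37·e^(−0.0470·4/12) = 3.1376
Current forward F = (S − I)·e^(rT) = (115.25 − 3.1376)·e^(0.0470·6/12) = 112.1124 × 1.023778 = 114.7782
Value (long) = (F − K)·e^(−rT) = (114.7782 − 115.74) × 0.976774 = -0.9395
Short position value = −(long value) = €0.94

€0.94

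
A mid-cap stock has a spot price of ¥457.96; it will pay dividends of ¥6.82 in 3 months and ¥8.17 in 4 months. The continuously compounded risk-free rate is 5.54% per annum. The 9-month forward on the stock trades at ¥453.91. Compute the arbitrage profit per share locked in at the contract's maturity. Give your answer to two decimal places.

¥8.11 per share

PV(dividends) I = 6.82·e^(−0.0554·3/12) + 8.17·e^(−0.0554·4/12) = 14.7467
Fair forward F* = (S − I)·e^(rT) = (457.96 − 14.7467)·e^0.041550 = 443.2133 × 1.042425 = 462.0166
Market ¥453.91 < fair 462.0166: forward underpriced → reverse cash-and-carry (short the stock, invest proceeds at r, pay the dividends, go long the forward).
Profit at T = |F_mkt − F*| = |453.91 − 462.0166| = ¥8.11 per share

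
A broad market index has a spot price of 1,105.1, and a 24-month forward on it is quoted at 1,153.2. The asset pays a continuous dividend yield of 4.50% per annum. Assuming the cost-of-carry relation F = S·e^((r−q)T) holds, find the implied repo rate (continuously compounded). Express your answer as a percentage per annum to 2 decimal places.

6.63%

From F = S·e^((r−q)T): (r − q) = ln(F/S)/T
ln(1153.2/1105.1) = ln(1.043525) = 0.042604
(r − q) = 0.042604 / (24/12) = 0.021302
r = ln(F/S)/T + q = 0.021302 + 0.0450 = 0.066302
r = 6.63%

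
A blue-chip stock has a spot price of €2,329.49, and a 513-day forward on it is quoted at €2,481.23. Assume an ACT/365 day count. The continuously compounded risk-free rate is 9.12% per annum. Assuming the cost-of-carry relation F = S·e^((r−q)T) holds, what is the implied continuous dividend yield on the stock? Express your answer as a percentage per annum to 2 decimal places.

4.63%

From F = S·e^((r−q)T): (r − q) = ln(F/S)/T
ln(2481.23/2329.49) = ln(1.065139) = 0.063105
(r − q) = 0.063105 / (513/365) = 0.044899
q = r − ln(F/S)/T = 0.0912 − 0.044899 = 0.046301
q = 4.63%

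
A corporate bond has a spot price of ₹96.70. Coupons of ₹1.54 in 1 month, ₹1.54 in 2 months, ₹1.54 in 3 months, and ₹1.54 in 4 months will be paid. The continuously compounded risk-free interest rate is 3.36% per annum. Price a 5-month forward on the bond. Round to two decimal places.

PV(coupons) I = 1.54·e^(−0.0336·1/12) + 1.54·e^(−0.0336·2/12) + 1.54·e^(−0.0336·3/12) + 1.54·e^(−0.0336·4/12)
I = 1.5357 + 1.5314 + 1.5271 + 1.5228 = 6.1170
F = (S − I)·e^(rT) = (96.70 − 6.1170) · e^(0.0336·5/12)
= 90.5830 · e^0.014000 = 90.5830 × 1.014098 = ₹91.86

₹91.86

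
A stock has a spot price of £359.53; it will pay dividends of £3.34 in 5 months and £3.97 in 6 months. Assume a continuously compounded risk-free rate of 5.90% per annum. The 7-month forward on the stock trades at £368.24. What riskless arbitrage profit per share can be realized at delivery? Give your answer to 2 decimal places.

£3.48 per share

PV(dividends) I = 3.34·e^(−0.0590·5/12) + 3.97·e^(−0.0590·6/12) = 7.1135
Fair forward F* = (S − I)·e^(rT) = (359.53 − 7.1135)·e^0.034417 = 352.4165 × 1.035016 = 364.7567
Market £368.24 > fair 364.7567: forward overpriced → cash-and-carry (borrow at r, buy the stock and collect the dividends, short the forward).
Profit at T = |F_mkt − F*| = |368.24 − 364.7567| = £3.48 per share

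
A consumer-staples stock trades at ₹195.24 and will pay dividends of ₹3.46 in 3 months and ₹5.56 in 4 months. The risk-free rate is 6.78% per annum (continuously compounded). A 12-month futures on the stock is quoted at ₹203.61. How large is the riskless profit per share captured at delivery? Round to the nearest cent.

₹4.13 per share

PV(dividends) I = 3.46·e^(−0.0678·3/12) + 5.56·e^(−0.0678·4/12) = 8.8376
Fair futures F* = (S − I)·e^(rT) = (195.24 − 8.8376)·e^0.067800 = 186.4024 × 1.070151 = 199.4787
Market ₹203.61 > fair 199.4787: forward overpriced → cash-and-carry (borrow at r, buy the stock and collect the dividends, short the forward).
Profit at T = |F_mkt − F*| = |203.61 − 199.4787| = ₹4.13 per share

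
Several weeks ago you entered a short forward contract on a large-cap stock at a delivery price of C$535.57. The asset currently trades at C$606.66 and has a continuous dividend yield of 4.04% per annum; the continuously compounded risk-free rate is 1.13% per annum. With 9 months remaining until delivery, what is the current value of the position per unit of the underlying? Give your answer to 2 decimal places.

Current fair forward for the remaining 9 months: F = S·e^((r − q)·T), (r − q) = 0.0113 − 0.0404 = -0.0291
F = 606.66 · e^(-0.0291 × 9/12) = 606.66 × 0.978411 = 593.5628
Value of long forward = (F − K)·e^(−rT) = (593.5628 − 535.57) · e^(−0.0113·9/12)
= 57.9928 × 0.991561 = 57.50
Short position value = −(long value) = -C$57.50

-C$57.50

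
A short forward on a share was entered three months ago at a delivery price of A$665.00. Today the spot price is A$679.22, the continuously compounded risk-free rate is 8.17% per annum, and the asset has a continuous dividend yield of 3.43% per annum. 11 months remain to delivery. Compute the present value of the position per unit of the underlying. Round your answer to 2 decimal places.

Current fair forward for the remaining 11 months: F = S·e^((r − q)·T), (r − q) = 0.0817 − 0.0343 = 0.0474
F = 679.22 · e^(0.0474 × 11/12) = 679.22 × 1.044408 = 709.3828
Value of long forward = (F − K)·e^(−rT) = (709.3828 − 665.00) · e^(−0.0817·11/12)
= 44.3828 × 0.927844 = 41.18
Short position value = −(long value) = -A$41.18

-A$41.18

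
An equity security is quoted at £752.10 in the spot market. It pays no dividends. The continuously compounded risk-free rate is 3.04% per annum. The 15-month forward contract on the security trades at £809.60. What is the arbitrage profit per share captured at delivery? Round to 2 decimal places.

Fair forward: F* = S·e^(carry·T), with carry = r = 0.0304
F* = 752.10 · e^(0.0304 × 15/12) = 752.10 · e^0.038000 = 752.10 × 1.038731 = £781.2296
Market £809.60 > fair £781.2296: forward overpriced → cash-and-carry (buy spot, short the forward).
At maturity, profit = |F_mkt − F*| = |809.60 − 781.2296| = £28.37 per share

£28.37 per share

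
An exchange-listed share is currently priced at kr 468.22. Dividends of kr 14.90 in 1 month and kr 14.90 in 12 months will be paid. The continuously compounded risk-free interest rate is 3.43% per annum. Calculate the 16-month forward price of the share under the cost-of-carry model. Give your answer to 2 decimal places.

PV(dividends) I = 14.90·e^(−0.0343·1/12) + 14.90·e^(−0.0343·12/12)
I = 14.8575 + 14.3976 = 29.2551
F = (S − I)·e^(rT) = (468.22 − 29.2551) · e^(0.0343·16/12)
= 438.9649 · e^0.045733 = 438.9649 × 1.046795 = kr 459.51

kr 459.51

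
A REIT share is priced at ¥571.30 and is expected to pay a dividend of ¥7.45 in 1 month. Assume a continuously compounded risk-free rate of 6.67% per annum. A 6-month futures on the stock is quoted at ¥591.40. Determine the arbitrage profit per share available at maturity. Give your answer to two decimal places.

PV(dividends) I = 7.45·e^(−0.0667·1/12) = 7.4087
Fair futures F* = (S − I)·e^(rT) = (571.30 − 7.4087)·e^0.033350 = 563.8913 × 1.033912 = 583.0140
Market ¥591.40 > fair 583.0140: forward overpriced → cash-and-carry (borrow at r, buy the stock and collect the dividends, short the forward).
Profit at T = |F_mkt − F*| = |591.40 − 583.0140| = ¥8.39 per share

¥8.39 per share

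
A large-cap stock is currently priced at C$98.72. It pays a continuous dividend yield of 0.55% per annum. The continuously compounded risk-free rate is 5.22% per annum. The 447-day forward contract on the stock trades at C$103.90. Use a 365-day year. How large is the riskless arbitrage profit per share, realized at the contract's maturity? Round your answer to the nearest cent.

Fair forward: F* = S·e^(carry·T), with carry = (r − q) = 0.0522 − 0.0055 = 0.0467
F* = 98.72 · e^(0.0467 × 447/365) = 98.72 · e^0.057192 = 98.72 × 1.058859 = C$104.5306
Market C$103.90 < fair C$104.5306: forward underpriced → reverse cash-and-carry (short spot, go long the forward).
At maturity, profit = |F_mkt − F*| = |103.90 − 104.5306| = C$0.63 per share

C$0.63 per share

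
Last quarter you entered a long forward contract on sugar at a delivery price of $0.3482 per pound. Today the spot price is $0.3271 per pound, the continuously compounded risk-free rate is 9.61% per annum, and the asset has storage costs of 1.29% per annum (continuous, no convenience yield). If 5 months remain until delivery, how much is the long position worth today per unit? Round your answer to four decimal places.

-$0.0057 per pound

Current fair forward for the remaining 5 months: F = S·e^((r + u)·T), (r + u) = 0.0961 + 0.0129 = 0.1090
F = 0.3271 · e^(0.1090 × 5/12) = 0.3271 × 1.046464 = 0.3423
Value of long forward = (F − K)·e^(−rT) = (0.3423 − 0.3482) · e^(−0.0961·5/12)
= -0.0059 × 0.960749 = -0.0057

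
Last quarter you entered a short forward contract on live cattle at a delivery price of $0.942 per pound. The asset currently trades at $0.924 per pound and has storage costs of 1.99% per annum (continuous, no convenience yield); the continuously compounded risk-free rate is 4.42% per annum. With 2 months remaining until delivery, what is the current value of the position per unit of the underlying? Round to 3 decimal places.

$0.008 per pound

Current fair forward for the remaining 2 months: F = S·e^((r + u)·T), (r + u) = 0.0442 + 0.0199 = 0.0641
F = 0.924 · e^(0.0641 × 2/12) = 0.924 × 1.010741 = 0.9339
Value of long forward = (F − K)·e^(−rT) = (0.9339 − 0.942) · e^(−0.0442·2/12)
= -0.0081 × 0.992660 = -0.008
Short position value = −(long value) = $0.008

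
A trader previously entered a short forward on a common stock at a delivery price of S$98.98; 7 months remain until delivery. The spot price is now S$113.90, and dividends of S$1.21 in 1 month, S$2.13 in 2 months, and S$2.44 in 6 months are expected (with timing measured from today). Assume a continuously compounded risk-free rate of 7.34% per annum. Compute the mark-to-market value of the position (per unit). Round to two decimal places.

-S$13.41

PV(remaining dividends) I = 1.21·e^(−0.0734·1/12) + 2.13·e^(−0.0734·2/12) + 2.44·e^(−0.0734·6/12) = 5.6588
Current forward F = (S − I)·e^(rT) = (113.90 − 5.6588)·e^(0.0734·7/12) = 108.2412 × 1.043747 = 112.9764
Value (long) = (F − K)·e^(−rT) = (112.9764 − 98.98) × 0.958087 = 13.4098
Short position value = −(long value) = -S$13.41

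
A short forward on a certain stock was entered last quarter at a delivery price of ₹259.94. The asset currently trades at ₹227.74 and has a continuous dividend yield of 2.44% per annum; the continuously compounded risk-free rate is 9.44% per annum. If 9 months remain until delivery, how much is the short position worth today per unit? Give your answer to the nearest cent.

Current fair forward for the remaining 9 months: F = S·e^((r − q)·T), (r − q) = 0.0944 − 0.0244 = 0.0700
F = 227.74 · e^(0.0700 × 9/12) = 227.74 × 1.053903 = 240.0159
Value of long forward = (F − K)·e^(−rT) = (240.0159 − 259.94) · e^(−0.0944·9/12)
= -19.9241 × 0.931648 = -18.56
Short position value = −(long value) = ₹18.56

₹18.56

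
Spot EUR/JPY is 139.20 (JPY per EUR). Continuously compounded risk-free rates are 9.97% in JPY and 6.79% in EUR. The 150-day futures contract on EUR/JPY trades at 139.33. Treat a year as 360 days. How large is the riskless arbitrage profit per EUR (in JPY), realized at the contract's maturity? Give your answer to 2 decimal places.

Fair futures: F* = S·e^(carry·T), with carry = (r_JPY − r_EUR) = 0.0997 − 0.0679 = 0.0318
F* = 139.20 · e^(0.0318 × 150/360) = 139.20 · e^0.013250 = 139.20 × 1.013338 = 141.0566
Market 139.33 < fair 141.0566: forward underpriced → reverse cash-and-carry (short spot, go long the forward).
At maturity, profit = |F_mkt − F*| = |139.33 − 141.0566| = 1.73 per EUR (in JPY)

1.73 per EUR (in JPY)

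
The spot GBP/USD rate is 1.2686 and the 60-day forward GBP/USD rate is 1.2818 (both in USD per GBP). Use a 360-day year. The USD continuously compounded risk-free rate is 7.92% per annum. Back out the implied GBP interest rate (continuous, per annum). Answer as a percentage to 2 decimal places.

F = S·e^((r_USD − r_GBP)T) ⇒ r_GBP = r_USD − ln(F/S)/T
ln(1.2818/1.2686) = 0.010351; /(60/360) = 0.062106
r_GBP = 0.0792 − 0.062106 = 0.017094
r_GBP = 1.71%

1.71%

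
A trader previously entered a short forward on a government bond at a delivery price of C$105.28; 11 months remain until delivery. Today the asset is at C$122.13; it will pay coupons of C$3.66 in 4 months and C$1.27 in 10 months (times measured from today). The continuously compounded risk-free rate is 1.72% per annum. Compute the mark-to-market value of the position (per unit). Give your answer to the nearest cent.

-C$13.61

PV(remaining coupons) I = 3.66·e^(−0.0172·4/12) + 1.27·e^(−0.0172·10/12) = 4.8910
Current forward F = (S − I)·e^(rT) = (122.13 − 4.8910)·e^(0.0172·11/12) = 117.2390 × 1.015892 = 119.1022
Value (long) = (F − K)·e^(−rT) = (119.1022 − 105.28) × 0.984357 = 13.6060
Short position value = −(long value) = -C$13.61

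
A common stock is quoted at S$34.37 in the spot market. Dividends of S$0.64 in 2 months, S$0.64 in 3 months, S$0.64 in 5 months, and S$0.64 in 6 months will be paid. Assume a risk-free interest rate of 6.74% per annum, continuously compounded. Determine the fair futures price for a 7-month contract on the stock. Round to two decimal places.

PV(dividends) I = 0.64·e^(−0.0674·2/12) + 0.64·e^(−0.0674·3/12) + 0.64·e^(−0.0674·5/12) + 0.64·e^(−0.0674·6/12)
I = 0.6329 + 0.6293 + 0.6223 + 0.6188 = 2.5033
F = (S − I)·e^(rT) = (34.37 − 2.5033) · e^(0.0674·7/12)
= 31.8667 · e^0.039317 = 31.8667 × 1.040100 = S$33.14

S$33.14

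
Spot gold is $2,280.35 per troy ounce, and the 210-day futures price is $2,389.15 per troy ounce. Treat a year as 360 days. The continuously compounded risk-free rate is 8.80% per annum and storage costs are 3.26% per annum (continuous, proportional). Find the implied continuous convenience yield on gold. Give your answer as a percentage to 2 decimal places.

F = S·e^((r+u−y)T) ⇒ (r+u−y) = ln(F/S)/T
ln(2389.15/2280.35) = 0.046609; /T ⇒ 0.079901
y = r + u − ln(F/S)/T = 0.0880 + 0.0326 − 0.079901 = 0.040699
y = 4.07%

4.07%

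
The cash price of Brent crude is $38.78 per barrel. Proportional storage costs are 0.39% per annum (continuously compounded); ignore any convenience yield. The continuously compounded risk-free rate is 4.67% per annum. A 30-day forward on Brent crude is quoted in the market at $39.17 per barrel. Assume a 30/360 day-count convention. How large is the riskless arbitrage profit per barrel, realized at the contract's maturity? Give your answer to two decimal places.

$0.23 per barrel

Fair forward: F* = S·e^(carry·T), with carry = (r + u) = 0.0467 + 0.0039 = 0.0506
F* = 38.78 · e^(0.0506 × 30/360) = 38.78 · e^0.004217 = 38.78 × 1.004226 = $38.9439
Market $39.17 > fair $38.9439: forward overpriced → cash-and-carry (buy spot, short the forward).
At maturity, profit = |F_mkt − F*| = |39.17 − 38.9439| = $0.23 per barrel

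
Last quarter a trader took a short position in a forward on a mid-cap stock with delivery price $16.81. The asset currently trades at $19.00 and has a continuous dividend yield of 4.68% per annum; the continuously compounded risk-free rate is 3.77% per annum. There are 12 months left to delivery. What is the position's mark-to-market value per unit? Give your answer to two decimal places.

-$1.94

Current fair forward for the remaining 12 months: F = S·e^((r − q)·T), (r − q) = 0.0377 − 0.0468 = -0.0091
F = 19.00 · e^(-0.0091 × 12/12) = 19.00 × 0.990941 = 18.8279
Value of long forward = (F − K)·e^(−rT) = (18.8279 − 16.81) · e^(−0.0377·12/12)
= 2.0179 × 0.963002 = 1.94
Short position value = −(long value) = -$1.94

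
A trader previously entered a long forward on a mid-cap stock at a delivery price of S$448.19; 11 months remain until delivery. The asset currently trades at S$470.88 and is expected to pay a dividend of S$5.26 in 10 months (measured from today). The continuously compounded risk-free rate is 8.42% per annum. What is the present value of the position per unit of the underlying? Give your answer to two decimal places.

PV(remaining dividends) I = 5.26·e^(−0.0842·10/12) = 4.9036
Current forward F = (S − I)·e^(rT) = (470.88 − 4.9036)·e^(0.0842·11/12) = 465.9764 × 1.080240 = 503.3663
Value (long) = (F − K)·e^(−rT) = (503.3663 − 448.19) × 0.925720 = 51.0778
Value = S$51.08

S$51.08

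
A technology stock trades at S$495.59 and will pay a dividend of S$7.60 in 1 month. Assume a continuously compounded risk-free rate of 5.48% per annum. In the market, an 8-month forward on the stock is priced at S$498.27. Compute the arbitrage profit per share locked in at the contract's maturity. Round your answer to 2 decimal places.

PV(dividends) I = 7.60·e^(−0.0548·1/12) = 7.5654
Fair forward F* = (S − I)·e^(rT) = (495.59 − 7.5654)·e^0.036533 = 488.0246 × 1.037209 = 506.1835
Market S$498.27 < fair 506.1835: forward underpriced → reverse cash-and-carry (short the stock, invest proceeds at r, pay the dividends, go long the forward).
Profit at T = |F_mkt − F*| = |498.27 − 506.1835| = S$7.91 per share

S$7.91 per share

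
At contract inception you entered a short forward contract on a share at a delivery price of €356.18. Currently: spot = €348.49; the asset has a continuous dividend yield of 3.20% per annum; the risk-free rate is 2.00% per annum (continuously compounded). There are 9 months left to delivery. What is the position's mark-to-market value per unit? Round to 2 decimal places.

€10.65

Current fair forward for the remaining 9 months: F = S·e^((r − q)·T), (r − q) = 0.0200 − 0.0320 = -0.0120
F = 348.49 · e^(-0.0120 × 9/12) = 348.49 × 0.991040 = 345.3675
Value of long forward = (F − K)·e^(−rT) = (345.3675 − 356.18) · e^(−0.0200·9/12)
= -10.8125 × 0.985112 = -10.65
Short position value = −(long value) = €10.65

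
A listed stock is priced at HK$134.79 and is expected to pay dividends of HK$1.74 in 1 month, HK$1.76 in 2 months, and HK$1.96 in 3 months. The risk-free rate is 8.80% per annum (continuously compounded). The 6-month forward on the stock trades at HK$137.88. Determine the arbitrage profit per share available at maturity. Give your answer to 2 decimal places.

HK$2.65 per share

PV(dividends) I = 1.74·e^(−0.0880·1/12) + 1.76·e^(−0.0880·2/12) + 1.96·e^(−0.0880·3/12) = 5.3790
Fair forward F* = (S − I)·e^(rT) = (134.79 − 5.3790)·e^0.044000 = 129.4110 × 1.044982 = 135.2322
Market HK$137.88 > fair 135.2322: forward overpriced → cash-and-carry (borrow at r, buy the stock and collect the dividends, short the forward).
Profit at T = |F_mkt − F*| = |137.88 − 135.2322| = HK$2.65 per share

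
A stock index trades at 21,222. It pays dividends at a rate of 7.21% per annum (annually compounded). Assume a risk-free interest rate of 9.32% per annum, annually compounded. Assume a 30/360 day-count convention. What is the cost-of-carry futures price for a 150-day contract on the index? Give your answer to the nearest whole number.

21,395

F = S · (1+r)^T / (1+q)^T
= 21222 × 1.037827 / 1.029433 = 21222 × 1.008154
F = 21,395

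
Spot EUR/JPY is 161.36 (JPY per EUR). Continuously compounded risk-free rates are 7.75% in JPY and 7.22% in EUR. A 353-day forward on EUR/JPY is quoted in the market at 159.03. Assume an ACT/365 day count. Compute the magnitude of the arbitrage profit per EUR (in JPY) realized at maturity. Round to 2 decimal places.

3.16 per EUR (in JPY)

Fair forward: F* = S·e^(carry·T), with carry = (r_JPY − r_EUR) = 0.0775 − 0.0722 = 0.0053
F* = 161.36 · e^(0.0053 × 353/365) = 161.36 · e^0.005126 = 161.36 × 1.005139 = 162.1892
Market 159.03 < fair 162.1892: forward underpriced → reverse cash-and-carry (short spot, go long the forward).
At maturity, profit = |F_mkt − F*| = |159.03 − 162.1892| = 3.16 per EUR (in JPY)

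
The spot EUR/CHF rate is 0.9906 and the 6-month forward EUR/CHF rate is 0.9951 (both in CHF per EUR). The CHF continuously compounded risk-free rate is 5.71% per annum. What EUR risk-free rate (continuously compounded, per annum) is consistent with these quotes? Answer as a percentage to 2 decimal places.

F = S·e^((r_CHF − r_EUR)T) ⇒ r_EUR = r_CHF − ln(F/S)/T
ln(0.9951/0.9906) = 0.004532; /(6/12) = 0.009064
r_EUR = 0.0571 − 0.009064 = 0.048036
r_EUR = 4.80%

4.80%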